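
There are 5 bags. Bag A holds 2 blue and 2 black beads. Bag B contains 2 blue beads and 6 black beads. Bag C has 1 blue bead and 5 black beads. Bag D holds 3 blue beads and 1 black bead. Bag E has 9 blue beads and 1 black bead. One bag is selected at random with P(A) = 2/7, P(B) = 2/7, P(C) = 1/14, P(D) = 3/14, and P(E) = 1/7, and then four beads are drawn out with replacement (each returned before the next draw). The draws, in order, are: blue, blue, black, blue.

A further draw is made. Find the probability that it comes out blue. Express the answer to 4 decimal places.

0.6631

Under each hypothesis, the probability of the observed sequence is: P(data | bag A) = (2/4)(2/4)(2/4)(2/4) = 0.0625; P(data | bag B) = (2/8)(2/8)(6/8)(2/8) = 0.011719; P(data | bag C) = (1/6)(1/6)(5/6)(1/6) = 0.003858; P(data | bag D) = (3/4)(3/4)(1/4)(3/4) = 0.10547; P(data | bag E) = (9/10)(9/10)(1/10)(9/10) = 0.0729.
Weighting by the prior gives 2/7 · 0.0625 = 0.017857, 2/7 · 0.011719 = 0.0033482, 1/14 · 0.003858 = 0.00027557, 3/14 · 0.10547 = 0.0226, 1/7 · 0.0729 = 0.010414; these sum to 0.054496.
Normalising, the posterior is P(bag A | data) = 0.32768, P(bag B | data) = 0.06144, P(bag C | data) = 0.0050568, P(bag D | data) = 0.41472, P(bag E | data) = 0.1911.
So P(blue next | data) = Σ P(blue next | H) P(H | data) = (1/2)(0.32768) + (1/4)(0.06144) + (1/6)(0.0050568) + (3/4)(0.41472) + (9/10)(0.1911) = 0.66308.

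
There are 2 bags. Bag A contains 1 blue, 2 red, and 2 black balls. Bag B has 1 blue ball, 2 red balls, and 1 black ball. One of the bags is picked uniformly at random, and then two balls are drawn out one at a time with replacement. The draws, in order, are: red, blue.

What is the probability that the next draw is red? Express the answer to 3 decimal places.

0.461

Under each hypothesis, the probability of the observed sequence is: P(data | bag A) = (2/5)(1/5) = 2/25; P(data | bag B) = (2/4)(1/4) = 1/8.
The prior-weighted likelihoods are 1/2 · 2/25 = 1/25, 1/2 · 1/8 = 1/16; with total 41/400.
The posterior is then P(bag A | data) = 16/41, P(bag B | data) = 25/41.
Averaging over the posterior, P(red next | data) = (2/5)(16/41) + (1/2)(25/41) = 189/410.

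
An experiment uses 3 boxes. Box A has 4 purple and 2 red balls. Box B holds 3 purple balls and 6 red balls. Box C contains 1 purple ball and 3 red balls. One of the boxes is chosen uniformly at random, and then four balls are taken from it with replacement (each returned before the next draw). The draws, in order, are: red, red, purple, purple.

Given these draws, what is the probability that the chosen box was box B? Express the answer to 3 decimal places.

For each hypothesis, P(data | H) works out to: P(data | box A) = (2/6)(2/6)(4/6)(4/6) = 0.049383; P(data | box B) = (6/9)(6/9)(3/9)(3/9) = 0.049383; P(data | box C) = (3/4)(3/4)(1/4)(1/4) = 0.035156.
Multiplying each by its prior: 1/3 · 0.049383 = 0.016461, 1/3 · 0.049383 = 0.016461, 1/3 · 0.035156 = 0.011719; summing to 0.044641.
Hence P(box B | data) = (0.016461) / (0.044641) = 0.36874.

0.369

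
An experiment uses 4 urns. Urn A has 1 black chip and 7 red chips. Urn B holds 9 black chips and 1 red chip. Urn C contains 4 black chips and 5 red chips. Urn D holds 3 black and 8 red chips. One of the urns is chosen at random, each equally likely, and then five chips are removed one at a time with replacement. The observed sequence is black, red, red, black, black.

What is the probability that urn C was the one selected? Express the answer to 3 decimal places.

The likelihood of the observed sequence under each hypothesis: P(data | urn A) = (1/8)(7/8)(7/8)(1/8)(1/8) = 0.0014954; P(data | urn B) = (9/10)(1/10)(1/10)(9/10)(9/10) = 0.00729; P(data | urn C) = (4/9)(5/9)(5/9)(4/9)(4/9) = 0.027096; P(data | urn D) = (3/11)(8/11)(8/11)(3/11)(3/11) = 0.01073.
Multiplying each by its prior: 1/4 · 0.0014954 = 0.00037384, 1/4 · 0.00729 = 0.0018225, 1/4 · 0.027096 = 0.006774, 1/4 · 0.01073 = 0.0026824; these sum to 0.011653.
So P(urn C | data) = (0.006774) / (0.011653) = 0.58132.

0.581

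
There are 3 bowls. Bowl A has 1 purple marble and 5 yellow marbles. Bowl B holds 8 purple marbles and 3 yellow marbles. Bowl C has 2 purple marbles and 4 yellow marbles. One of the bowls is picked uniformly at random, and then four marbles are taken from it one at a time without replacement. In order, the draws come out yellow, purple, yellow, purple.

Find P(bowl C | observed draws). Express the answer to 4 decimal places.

The likelihood of the observed sequence under each hypothesis: P(data | bowl A) = (5/6)(1/5)(4/4)(0/3) = 0; P(data | bowl B) = (3/11)(8/10)(2/9)(7/8) = 7/165; P(data | bowl C) = (4/6)(2/5)(3/4)(1/3) = 1/15.
Weighting by the prior gives 1/3 · 0 = 0, 1/3 · 7/165 = 7/495, 1/3 · 1/15 = 1/45; with total 2/55.
By Bayes' rule, P(bowl C | data) = (1/45) / (2/55) = 11/18.

0.6111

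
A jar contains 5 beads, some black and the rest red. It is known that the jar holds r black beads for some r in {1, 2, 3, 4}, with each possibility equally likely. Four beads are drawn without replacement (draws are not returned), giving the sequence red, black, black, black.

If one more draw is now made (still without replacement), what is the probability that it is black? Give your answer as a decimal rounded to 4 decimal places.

0.6667

Under each hypothesis, the probability of the observed sequence is: P(data | r = 1) = (4/5)(1/4)(0/3) = 0; P(data | r = 2) = (3/5)(2/4)(1/3)(0/2) = 0; P(data | r = 3) = (2/5)(3/4)(2/3)(1/2) = 1/10; P(data | r = 4) = (1/5)(4/4)(3/3)(2/2) = 1/5.
Weighting by the prior gives 1/4 · 0 = 0, 1/4 · 0 = 0, 1/4 · 1/10 = 1/40, 1/4 · 1/5 = 1/20; summing to 3/40.
Dividing through by the total gives posterior P(r = 1 | data) = 0, P(r = 2 | data) = 0, P(r = 3 | data) = 1/3, P(r = 4 | data) = 2/3.
Averaging over the posterior, P(black next | data) = (0)(1/3) + (1)(2/3) = 2/3.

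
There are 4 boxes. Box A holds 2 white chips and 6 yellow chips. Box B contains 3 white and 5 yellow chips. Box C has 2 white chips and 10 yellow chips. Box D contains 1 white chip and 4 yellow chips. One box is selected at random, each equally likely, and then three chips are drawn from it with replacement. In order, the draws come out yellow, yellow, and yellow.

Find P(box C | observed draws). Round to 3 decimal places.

The likelihood of the observed sequence under each hypothesis: P(data | box A) = (6/8)(6/8)(6/8) = 0.42188; P(data | box B) = (5/8)(5/8)(5/8) = 0.24414; P(data | box C) = (10/12)(10/12)(10/12) = 0.5787; P(data | box D) = (4/5)(4/5)(4/5) = 0.512.
Weighting by the prior gives 1/4 · 0.42188 = 0.10547, 1/4 · 0.24414 = 0.061035, 1/4 · 0.5787 = 0.14468, 1/4 · 0.512 = 0.128; these sum to 0.43918.
Therefore the posterior P(box C | data) = (0.14468) / (0.43918) = 0.32942.

0.329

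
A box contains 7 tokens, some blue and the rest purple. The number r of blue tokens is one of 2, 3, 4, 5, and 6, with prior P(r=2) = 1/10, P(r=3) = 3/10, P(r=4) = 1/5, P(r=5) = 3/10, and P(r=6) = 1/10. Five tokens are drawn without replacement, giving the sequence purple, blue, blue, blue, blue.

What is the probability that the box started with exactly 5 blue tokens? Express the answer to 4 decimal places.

0.5882

Compute the likelihood of the observed sequence for each case: P(data | r = 2) = (5/7)(2/6)(1/5)(0/4) = 0; P(data | r = 3) = (4/7)(3/6)(2/5)(1/4)(0/3) = 0; P(data | r = 4) = (3/7)(4/6)(3/5)(2/4)(1/3) = 1/35; P(data | r = 5) = (2/7)(5/6)(4/5)(3/4)(2/3) = 2/21; P(data | r = 6) = (1/7)(6/6)(5/5)(4/4)(3/3) = 1/7.
The prior-weighted likelihoods are 1/10 · 0 = 0, 3/10 · 0 = 0, 1/5 · 1/35 = 1/175, 3/10 · 2/21 = 1/35, 1/10 · 1/7 = 1/70; summing to 17/350.
So P(r = 5 | data) = (1/35) / (17/350) = 10/17.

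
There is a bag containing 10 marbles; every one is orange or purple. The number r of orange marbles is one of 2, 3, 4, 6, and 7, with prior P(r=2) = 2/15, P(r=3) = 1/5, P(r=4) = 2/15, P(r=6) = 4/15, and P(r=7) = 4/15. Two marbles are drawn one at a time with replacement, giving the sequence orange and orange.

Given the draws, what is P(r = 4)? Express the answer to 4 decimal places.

Compute the likelihood of the observed sequence for each case: P(data | r = 2) = (2/10)(2/10) = 0.04; P(data | r = 3) = (3/10)(3/10) = 0.09; P(data | r = 4) = (4/10)(4/10) = 0.16; P(data | r = 6) = (6/10)(6/10) = 0.36; P(data | r = 7) = (7/10)(7/10) = 0.49.
Multiplying each by its prior: 2/15 · 0.04 = 0.0053333, 1/5 · 0.09 = 0.018, 2/15 · 0.16 = 0.021333, 4/15 · 0.36 = 0.096, 4/15 · 0.49 = 0.13067; summing to 0.27133.
So P(r = 4 | data) = (0.021333) / (0.27133) = 0.078624.

0.0786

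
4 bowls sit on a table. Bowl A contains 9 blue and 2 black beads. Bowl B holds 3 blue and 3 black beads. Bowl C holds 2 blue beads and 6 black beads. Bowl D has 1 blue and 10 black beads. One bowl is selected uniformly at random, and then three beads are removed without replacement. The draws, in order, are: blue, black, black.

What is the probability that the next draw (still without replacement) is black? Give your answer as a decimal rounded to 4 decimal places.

Under each hypothesis, the probability of the observed sequence is: P(data | bowl A) = (9/11)(2/10)(1/9) = 0.018182; P(data | bowl B) = (3/6)(3/5)(2/4) = 0.15; P(data | bowl C) = (2/8)(6/7)(5/6) = 0.17857; P(data | bowl D) = (1/11)(10/10)(9/9) = 0.090909.
Multiplying each by its prior: 1/4 · 0.018182 = 0.0045455, 1/4 · 0.15 = 0.0375, 1/4 · 0.17857 = 0.044643, 1/4 · 0.090909 = 0.022727; with total 0.10942.
The posterior is then P(bowl A | data) = 0.041543, P(bowl B | data) = 0.34273, P(bowl C | data) = 0.40801, P(bowl D | data) = 0.20772.
So P(black next | data) = Σ P(black next | H) P(H | data) = (0)(0.041543) + (1/3)(0.34273) + (4/5)(0.40801) + (1)(0.20772) = 0.64837.

0.6484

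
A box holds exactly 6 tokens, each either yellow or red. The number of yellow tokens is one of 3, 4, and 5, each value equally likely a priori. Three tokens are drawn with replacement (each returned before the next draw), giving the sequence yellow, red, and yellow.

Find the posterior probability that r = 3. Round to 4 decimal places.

The likelihood of the observed sequence under each hypothesis: P(data | r = 3) = (3/6)(3/6)(3/6) = 1/8; P(data | r = 4) = (4/6)(2/6)(4/6) = 4/27; P(data | r = 5) = (5/6)(1/6)(5/6) = 25/216.
The prior-weighted likelihoods are 1/3 · 1/8 = 1/24, 1/3 · 4/27 = 4/81, 1/3 · 25/216 = 25/648; with total 7/54.
Hence P(r = 3 | data) = (1/24) / (7/54) = 9/28.

0.3214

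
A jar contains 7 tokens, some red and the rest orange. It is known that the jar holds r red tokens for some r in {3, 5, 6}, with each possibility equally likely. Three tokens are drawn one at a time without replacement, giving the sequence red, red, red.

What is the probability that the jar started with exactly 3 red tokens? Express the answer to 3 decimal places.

For each hypothesis, P(data | H) works out to: P(data | r = 3) = (3/7)(2/6)(1/5) = 1/35; P(data | r = 5) = (5/7)(4/6)(3/5) = 2/7; P(data | r = 6) = (6/7)(5/6)(4/5) = 4/7.
Weighting by the prior gives 1/3 · 1/35 = 1/105, 1/3 · 2/7 = 2/21, 1/3 · 4/7 = 4/21; with total 31/105.
By Bayes' rule, P(r = 3 | data) = (1/105) / (31/105) = 1/31.

0.032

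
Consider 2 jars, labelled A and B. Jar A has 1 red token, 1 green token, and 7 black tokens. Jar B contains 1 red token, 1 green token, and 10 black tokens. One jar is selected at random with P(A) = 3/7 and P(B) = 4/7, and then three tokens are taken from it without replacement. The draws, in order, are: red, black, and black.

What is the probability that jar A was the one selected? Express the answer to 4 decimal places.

Under each hypothesis, the probability of the observed sequence is: P(data | jar A) = (1/9)(7/8)(6/7) = 1/12; P(data | jar B) = (1/12)(10/11)(9/10) = 3/44.
Multiplying each by its prior: 3/7 · 1/12 = 1/28, 4/7 · 3/44 = 3/77; with total 23/308.
By Bayes' rule, P(jar A | data) = (1/28) / (23/308) = 11/23.

0.4783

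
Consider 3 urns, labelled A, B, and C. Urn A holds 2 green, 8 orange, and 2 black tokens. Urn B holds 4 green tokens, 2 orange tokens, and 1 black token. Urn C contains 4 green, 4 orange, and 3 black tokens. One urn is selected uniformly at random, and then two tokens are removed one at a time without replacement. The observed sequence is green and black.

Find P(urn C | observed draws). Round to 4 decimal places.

0.4649

The likelihood of the observed sequence under each hypothesis: P(data | urn A) = (2/12)(2/11) = 0.030303; P(data | urn B) = (4/7)(1/6) = 0.095238; P(data | urn C) = (4/11)(3/10) = 0.10909.
The prior-weighted likelihoods are 1/3 · 0.030303 = 0.010101, 1/3 · 0.095238 = 0.031746, 1/3 · 0.10909 = 0.036364; summing to 0.078211.
By Bayes' rule, P(urn C | data) = (0.036364) / (0.078211) = 0.46494.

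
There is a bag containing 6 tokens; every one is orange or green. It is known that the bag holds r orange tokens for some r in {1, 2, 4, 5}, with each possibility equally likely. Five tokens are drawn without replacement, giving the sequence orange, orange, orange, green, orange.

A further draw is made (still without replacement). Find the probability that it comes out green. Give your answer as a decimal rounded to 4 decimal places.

0.2857

For each hypothesis, P(data | H) works out to: P(data | r = 1) = (1/6)(0/5) = 0; P(data | r = 2) = (2/6)(1/5)(0/4) = 0; P(data | r = 4) = (4/6)(3/5)(2/4)(2/3)(1/2) = 1/15; P(data | r = 5) = (5/6)(4/5)(3/4)(1/3)(2/2) = 1/6.
Multiplying each by its prior: 1/4 · 0 = 0, 1/4 · 0 = 0, 1/4 · 1/15 = 1/60, 1/4 · 1/6 = 1/24; these sum to 7/120.
Dividing through by the total gives posterior P(r = 1 | data) = 0, P(r = 2 | data) = 0, P(r = 4 | data) = 2/7, P(r = 5 | data) = 5/7.
Averaging over the posterior, P(green next | data) = (1)(2/7) + (0)(5/7) = 2/7.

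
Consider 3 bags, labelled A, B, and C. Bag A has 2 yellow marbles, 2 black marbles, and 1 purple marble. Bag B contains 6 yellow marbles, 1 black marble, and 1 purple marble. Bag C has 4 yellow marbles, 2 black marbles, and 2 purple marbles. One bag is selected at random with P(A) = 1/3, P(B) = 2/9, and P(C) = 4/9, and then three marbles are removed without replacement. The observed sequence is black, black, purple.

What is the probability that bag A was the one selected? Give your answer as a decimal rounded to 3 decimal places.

0.677

Under each hypothesis, the probability of the observed sequence is: P(data | bag A) = (2/5)(1/4)(1/3) = 0.033333; P(data | bag B) = (1/8)(0/7) = 0; P(data | bag C) = (2/8)(1/7)(2/6) = 0.011905.
Multiplying each by its prior: 1/3 · 0.033333 = 0.011111, 2/9 · 0 = 0, 4/9 · 0.011905 = 0.005291; these sum to 0.016402.
So P(bag A | data) = (0.011111) / (0.016402) = 0.67742.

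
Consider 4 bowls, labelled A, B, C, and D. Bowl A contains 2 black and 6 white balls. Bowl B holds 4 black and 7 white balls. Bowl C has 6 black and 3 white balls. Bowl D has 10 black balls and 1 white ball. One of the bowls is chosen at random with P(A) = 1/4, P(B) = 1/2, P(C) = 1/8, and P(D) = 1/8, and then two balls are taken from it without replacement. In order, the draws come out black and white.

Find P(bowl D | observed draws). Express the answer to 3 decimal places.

The likelihood of the observed sequence under each hypothesis: P(data | bowl A) = (2/8)(6/7) = 0.21429; P(data | bowl B) = (4/11)(7/10) = 0.25455; P(data | bowl C) = (6/9)(3/8) = 0.25; P(data | bowl D) = (10/11)(1/10) = 0.090909.
Multiplying each by its prior: 1/4 · 0.21429 = 0.053571, 1/2 · 0.25455 = 0.12727, 1/8 · 0.25 = 0.03125, 1/8 · 0.090909 = 0.011364; these sum to 0.22346.
Therefore the posterior P(bowl D | data) = (0.011364) / (0.22346) = 0.050854.

0.051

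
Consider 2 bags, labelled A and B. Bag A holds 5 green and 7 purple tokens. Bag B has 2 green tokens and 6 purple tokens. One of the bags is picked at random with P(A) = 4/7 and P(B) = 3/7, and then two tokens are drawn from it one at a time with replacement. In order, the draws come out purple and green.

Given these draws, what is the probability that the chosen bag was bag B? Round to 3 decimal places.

0.367

Compute the likelihood of the observed sequence for each case: P(data | bag A) = (7/12)(5/12) = 0.24306; P(data | bag B) = (6/8)(2/8) = 0.1875.
The prior-weighted likelihoods are 4/7 · 0.24306 = 0.13889, 3/7 · 0.1875 = 0.080357; summing to 0.21925.
So P(bag B | data) = (0.080357) / (0.21925) = 0.36652.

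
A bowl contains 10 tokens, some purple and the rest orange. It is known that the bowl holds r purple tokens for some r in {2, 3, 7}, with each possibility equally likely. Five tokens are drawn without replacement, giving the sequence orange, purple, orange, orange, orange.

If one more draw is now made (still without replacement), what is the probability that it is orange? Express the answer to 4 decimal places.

0.7143

The likelihood of the observed sequence under each hypothesis: P(data | r = 2) = (8/10)(2/9)(7/8)(6/7)(5/6) = 1/9; P(data | r = 3) = (7/10)(3/9)(6/8)(5/7)(4/6) = 1/12; P(data | r = 7) = (3/10)(7/9)(2/8)(1/7)(0/6) = 0.
Weighting by the prior gives 1/3 · 1/9 = 1/27, 1/3 · 1/12 = 1/36, 1/3 · 0 = 0; summing to 7/108.
Dividing through by the total gives posterior P(r = 2 | data) = 4/7, P(r = 3 | data) = 3/7, P(r = 7 | data) = 0.
Averaging over the posterior, P(orange next | data) = (4/5)(4/7) + (3/5)(3/7) = 5/7.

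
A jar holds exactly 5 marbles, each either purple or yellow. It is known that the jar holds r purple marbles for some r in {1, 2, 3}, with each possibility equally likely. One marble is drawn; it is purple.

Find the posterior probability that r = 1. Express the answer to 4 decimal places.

0.1667

The likelihood of this draw under each hypothesis: P(data | r = 1) = (1/5) = 1/5; P(data | r = 2) = (2/5) = 2/5; P(data | r = 3) = (3/5) = 3/5.
Multiplying each by its prior: 1/3 · 1/5 = 1/15, 1/3 · 2/5 = 2/15, 1/3 · 3/5 = 1/5; these sum to 2/5.
Therefore the posterior P(r = 1 | data) = (1/15) / (2/5) = 1/6.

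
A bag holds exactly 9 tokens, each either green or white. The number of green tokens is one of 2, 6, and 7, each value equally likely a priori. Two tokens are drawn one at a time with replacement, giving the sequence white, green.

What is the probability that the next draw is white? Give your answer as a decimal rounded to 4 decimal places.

0.4348

Under each hypothesis, the probability of the observed sequence is: P(data | r = 2) = (7/9)(2/9) = 14/81; P(data | r = 6) = (3/9)(6/9) = 2/9; P(data | r = 7) = (2/9)(7/9) = 14/81.
The prior-weighted likelihoods are 1/3 · 14/81 = 14/243, 1/3 · 2/9 = 2/27, 1/3 · 14/81 = 14/243; summing to 46/243.
Dividing through by the total gives posterior P(r = 2 | data) = 7/23, P(r = 6 | data) = 9/23, P(r = 7 | data) = 7/23.
Averaging over the posterior, P(white next | data) = (7/9)(7/23) + (1/3)(9/23) + (2/9)(7/23) = 10/23.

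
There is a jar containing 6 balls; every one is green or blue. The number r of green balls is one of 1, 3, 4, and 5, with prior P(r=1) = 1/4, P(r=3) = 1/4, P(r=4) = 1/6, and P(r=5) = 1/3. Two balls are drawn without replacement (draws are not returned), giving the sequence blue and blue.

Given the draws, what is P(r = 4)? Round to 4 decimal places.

0.0488

Under each hypothesis, the probability of the observed sequence is: P(data | r = 1) = (5/6)(4/5) = 2/3; P(data | r = 3) = (3/6)(2/5) = 1/5; P(data | r = 4) = (2/6)(1/5) = 1/15; P(data | r = 5) = (1/6)(0/5) = 0.
Multiplying each by its prior: 1/4 · 2/3 = 1/6, 1/4 · 1/5 = 1/20, 1/6 · 1/15 = 1/90, 1/3 · 0 = 0; these sum to 41/180.
Hence P(r = 4 | data) = (1/90) / (41/180) = 2/41.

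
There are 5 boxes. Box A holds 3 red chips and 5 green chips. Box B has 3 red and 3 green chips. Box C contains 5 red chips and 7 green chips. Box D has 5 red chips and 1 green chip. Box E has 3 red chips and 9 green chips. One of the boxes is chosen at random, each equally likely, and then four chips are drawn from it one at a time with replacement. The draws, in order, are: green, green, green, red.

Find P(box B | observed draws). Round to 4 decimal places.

For each hypothesis, P(data | H) works out to: P(data | box A) = (5/8)(5/8)(5/8)(3/8) = 0.091553; P(data | box B) = (3/6)(3/6)(3/6)(3/6) = 0.0625; P(data | box C) = (7/12)(7/12)(7/12)(5/12) = 0.082706; P(data | box D) = (1/6)(1/6)(1/6)(5/6) = 0.003858; P(data | box E) = (9/12)(9/12)(9/12)(3/12) = 0.10547.
Weighting by the prior gives 1/5 · 0.091553 = 0.018311, 1/5 · 0.0625 = 0.0125, 1/5 · 0.082706 = 0.016541, 1/5 · 0.003858 = 0.0007716, 1/5 · 0.10547 = 0.021094; summing to 0.069217.
Therefore the posterior P(box B | data) = (0.0125) / (0.069217) = 0.18059.

0.1806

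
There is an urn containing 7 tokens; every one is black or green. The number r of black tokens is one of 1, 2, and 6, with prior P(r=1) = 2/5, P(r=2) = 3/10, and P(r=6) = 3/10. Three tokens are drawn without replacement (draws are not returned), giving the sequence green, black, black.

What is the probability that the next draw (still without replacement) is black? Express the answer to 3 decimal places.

Compute the likelihood of the observed sequence for each case: P(data | r = 1) = (6/7)(1/6)(0/5) = 0; P(data | r = 2) = (5/7)(2/6)(1/5) = 1/21; P(data | r = 6) = (1/7)(6/6)(5/5) = 1/7.
The prior-weighted likelihoods are 2/5 · 0 = 0, 3/10 · 1/21 = 1/70, 3/10 · 1/7 = 3/70; with total 2/35.
Normalising, the posterior is P(r = 1 | data) = 0, P(r = 2 | data) = 1/4, P(r = 6 | data) = 3/4.
Averaging over the posterior, P(black next | data) = (0)(1/4) + (1)(3/4) = 3/4.

0.750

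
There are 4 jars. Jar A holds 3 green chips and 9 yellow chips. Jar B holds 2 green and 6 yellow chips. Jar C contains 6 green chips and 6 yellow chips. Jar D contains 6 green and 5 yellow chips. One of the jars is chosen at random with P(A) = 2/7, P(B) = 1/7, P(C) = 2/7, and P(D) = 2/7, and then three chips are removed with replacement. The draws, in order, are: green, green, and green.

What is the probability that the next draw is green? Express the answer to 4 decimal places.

0.5049

Compute the likelihood of the observed sequence for each case: P(data | jar A) = (3/12)(3/12)(3/12) = 0.015625; P(data | jar B) = (2/8)(2/8)(2/8) = 0.015625; P(data | jar C) = (6/12)(6/12)(6/12) = 0.125; P(data | jar D) = (6/11)(6/11)(6/11) = 0.16228.
Multiplying each by its prior: 2/7 · 0.015625 = 0.0044643, 1/7 · 0.015625 = 0.0022321, 2/7 · 0.125 = 0.035714, 2/7 · 0.16228 = 0.046367; with total 0.088778.
Normalising, the posterior is P(jar A | data) = 0.050286, P(jar B | data) = 0.025143, P(jar C | data) = 0.40229, P(jar D | data) = 0.52228.
Averaging over the posterior, P(green next | data) = (1/4)(0.050286) + (1/4)(0.025143) + (1/2)(0.40229) + (6/11)(0.52228) = 0.50488.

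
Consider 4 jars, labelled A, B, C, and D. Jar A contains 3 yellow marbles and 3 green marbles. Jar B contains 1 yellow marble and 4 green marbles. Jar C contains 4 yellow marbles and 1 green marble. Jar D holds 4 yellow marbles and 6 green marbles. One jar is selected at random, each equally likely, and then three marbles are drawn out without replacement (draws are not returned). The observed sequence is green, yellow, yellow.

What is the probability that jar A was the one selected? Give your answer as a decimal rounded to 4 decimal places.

0.3333

For each hypothesis, P(data | H) works out to: P(data | jar A) = (3/6)(3/5)(2/4) = 3/20; P(data | jar B) = (4/5)(1/4)(0/3) = 0; P(data | jar C) = (1/5)(4/4)(3/3) = 1/5; P(data | jar D) = (6/10)(4/9)(3/8) = 1/10.
Weighting by the prior gives 1/4 · 3/20 = 3/80, 1/4 · 0 = 0, 1/4 · 1/5 = 1/20, 1/4 · 1/10 = 1/40; summing to 9/80.
By Bayes' rule, P(jar A | data) = (3/80) / (9/80) = 1/3.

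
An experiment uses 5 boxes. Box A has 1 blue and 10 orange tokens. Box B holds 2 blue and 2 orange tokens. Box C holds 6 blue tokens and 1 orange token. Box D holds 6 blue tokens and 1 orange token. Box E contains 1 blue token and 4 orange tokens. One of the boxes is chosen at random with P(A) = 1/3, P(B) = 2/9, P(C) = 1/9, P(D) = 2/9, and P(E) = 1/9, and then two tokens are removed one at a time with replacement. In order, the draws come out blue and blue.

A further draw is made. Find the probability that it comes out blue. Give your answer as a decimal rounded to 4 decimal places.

0.7763

For each hypothesis, P(data | H) works out to: P(data | box A) = (1/11)(1/11) = 0.0082645; P(data | box B) = (2/4)(2/4) = 0.25; P(data | box C) = (6/7)(6/7) = 0.73469; P(data | box D) = (6/7)(6/7) = 0.73469; P(data | box E) = (1/5)(1/5) = 0.04.
The prior-weighted likelihoods are 1/3 · 0.0082645 = 0.0027548, 2/9 · 0.25 = 0.055556, 1/9 · 0.73469 = 0.081633, 2/9 · 0.73469 = 0.16327, 1/9 · 0.04 = 0.0044444; these sum to 0.30765.
Dividing through by the total gives posterior P(box A | data) = 0.0089543, P(box B | data) = 0.18058, P(box C | data) = 0.26534, P(box D | data) = 0.53068, P(box E | data) = 0.014446.
So P(blue next | data) = Σ P(blue next | H) P(H | data) = (1/11)(0.0089543) + (1/2)(0.18058) + (6/7)(0.26534) + (6/7)(0.53068) + (1/5)(0.014446) = 0.7763.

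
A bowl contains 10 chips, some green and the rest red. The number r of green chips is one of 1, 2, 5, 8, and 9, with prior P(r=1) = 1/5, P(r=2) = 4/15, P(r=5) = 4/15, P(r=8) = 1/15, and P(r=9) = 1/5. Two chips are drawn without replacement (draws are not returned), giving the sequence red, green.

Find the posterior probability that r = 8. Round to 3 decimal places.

0.068

Compute the likelihood of the observed sequence for each case: P(data | r = 1) = (9/10)(1/9) = 1/10; P(data | r = 2) = (8/10)(2/9) = 8/45; P(data | r = 5) = (5/10)(5/9) = 5/18; P(data | r = 8) = (2/10)(8/9) = 8/45; P(data | r = 9) = (1/10)(9/9) = 1/10.
The prior-weighted likelihoods are 1/5 · 1/10 = 1/50, 4/15 · 8/45 = 32/675, 4/15 · 5/18 = 2/27, 1/15 · 8/45 = 8/675, 1/5 · 1/10 = 1/50; these sum to 13/75.
Hence P(r = 8 | data) = (8/675) / (13/75) = 8/117.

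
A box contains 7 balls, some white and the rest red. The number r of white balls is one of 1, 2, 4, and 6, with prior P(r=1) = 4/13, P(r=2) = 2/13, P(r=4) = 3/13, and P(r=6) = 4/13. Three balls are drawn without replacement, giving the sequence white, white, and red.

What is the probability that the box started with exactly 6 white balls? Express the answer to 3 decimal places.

0.484

Under each hypothesis, the probability of the observed sequence is: P(data | r = 1) = (1/7)(0/6) = 0; P(data | r = 2) = (2/7)(1/6)(5/5) = 0.047619; P(data | r = 4) = (4/7)(3/6)(3/5) = 0.17143; P(data | r = 6) = (6/7)(5/6)(1/5) = 0.14286.
Multiplying each by its prior: 4/13 · 0 = 0, 2/13 · 0.047619 = 0.007326, 3/13 · 0.17143 = 0.03956, 4/13 · 0.14286 = 0.043956; summing to 0.090842.
Therefore the posterior P(r = 6 | data) = (0.043956) / (0.090842) = 0.48387.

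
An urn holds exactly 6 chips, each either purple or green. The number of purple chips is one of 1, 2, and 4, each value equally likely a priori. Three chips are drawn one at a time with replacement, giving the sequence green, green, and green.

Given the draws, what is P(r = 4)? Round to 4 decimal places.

Compute the likelihood of the observed sequence for each case: P(data | r = 1) = (5/6)(5/6)(5/6) = 125/216; P(data | r = 2) = (4/6)(4/6)(4/6) = 8/27; P(data | r = 4) = (2/6)(2/6)(2/6) = 1/27.
Weighting by the prior gives 1/3 · 125/216 = 125/648, 1/3 · 8/27 = 8/81, 1/3 · 1/27 = 1/81; with total 197/648.
By Bayes' rule, P(r = 4 | data) = (1/81) / (197/648) = 8/197.

0.0406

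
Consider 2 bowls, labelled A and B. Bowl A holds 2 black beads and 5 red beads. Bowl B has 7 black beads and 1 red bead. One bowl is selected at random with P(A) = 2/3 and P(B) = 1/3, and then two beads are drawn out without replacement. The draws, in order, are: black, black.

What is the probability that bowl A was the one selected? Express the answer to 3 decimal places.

0.113

For each hypothesis, P(data | H) works out to: P(data | bowl A) = (2/7)(1/6) = 1/21; P(data | bowl B) = (7/8)(6/7) = 3/4.
Multiplying each by its prior: 2/3 · 1/21 = 2/63, 1/3 · 3/4 = 1/4; summing to 71/252.
Therefore the posterior P(bowl A | data) = (2/63) / (71/252) = 8/71.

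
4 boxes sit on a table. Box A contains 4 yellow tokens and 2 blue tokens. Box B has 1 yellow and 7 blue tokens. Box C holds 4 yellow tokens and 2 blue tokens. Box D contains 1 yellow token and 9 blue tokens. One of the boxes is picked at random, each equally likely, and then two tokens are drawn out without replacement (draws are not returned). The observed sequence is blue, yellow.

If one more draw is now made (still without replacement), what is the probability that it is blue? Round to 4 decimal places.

0.4725

Under each hypothesis, the probability of the observed sequence is: P(data | box A) = (2/6)(4/5) = 4/15; P(data | box B) = (7/8)(1/7) = 1/8; P(data | box C) = (2/6)(4/5) = 4/15; P(data | box D) = (9/10)(1/9) = 1/10.
Weighting by the prior gives 1/4 · 4/15 = 1/15, 1/4 · 1/8 = 1/32, 1/4 · 4/15 = 1/15, 1/4 · 1/10 = 1/40; with total 91/480.
The posterior is then P(box A | data) = 32/91, P(box B | data) = 15/91, P(box C | data) = 32/91, P(box D | data) = 12/91.
So P(blue next | data) = Σ P(blue next | H) P(H | data) = (1/4)(32/91) + (1)(15/91) + (1/4)(32/91) + (1)(12/91) = 43/91.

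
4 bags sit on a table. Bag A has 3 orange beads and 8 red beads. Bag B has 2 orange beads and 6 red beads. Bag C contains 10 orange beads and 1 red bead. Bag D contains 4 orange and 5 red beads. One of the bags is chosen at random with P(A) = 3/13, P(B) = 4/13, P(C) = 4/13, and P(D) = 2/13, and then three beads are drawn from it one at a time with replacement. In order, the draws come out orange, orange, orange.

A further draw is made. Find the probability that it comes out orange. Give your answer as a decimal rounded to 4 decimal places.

For each hypothesis, P(data | H) works out to: P(data | bag A) = (3/11)(3/11)(3/11) = 0.020285; P(data | bag B) = (2/8)(2/8)(2/8) = 0.015625; P(data | bag C) = (10/11)(10/11)(10/11) = 0.75131; P(data | bag D) = (4/9)(4/9)(4/9) = 0.087791.
Multiplying each by its prior: 3/13 · 0.020285 = 0.0046813, 4/13 · 0.015625 = 0.0048077, 4/13 · 0.75131 = 0.23117, 2/13 · 0.087791 = 0.013506; with total 0.25417.
Dividing through by the total gives posterior P(bag A | data) = 0.018418, P(bag B | data) = 0.018915, P(bag C | data) = 0.90953, P(bag D | data) = 0.053139.
The predictive probability is P(orange next | data) = (3/11)(0.018418) + (1/4)(0.018915) + (10/11)(0.90953) + (4/9)(0.053139) = 0.86021.

0.8602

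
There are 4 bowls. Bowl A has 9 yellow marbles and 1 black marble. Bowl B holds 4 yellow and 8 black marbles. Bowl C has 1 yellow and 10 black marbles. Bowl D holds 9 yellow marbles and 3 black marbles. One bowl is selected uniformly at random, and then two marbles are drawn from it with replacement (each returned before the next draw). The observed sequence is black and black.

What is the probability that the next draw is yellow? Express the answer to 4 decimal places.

0.2078

For each hypothesis, P(data | H) works out to: P(data | bowl A) = (1/10)(1/10) = 0.01; P(data | bowl B) = (8/12)(8/12) = 0.44444; P(data | bowl C) = (10/11)(10/11) = 0.82645; P(data | bowl D) = (3/12)(3/12) = 0.0625.
The prior-weighted likelihoods are 1/4 · 0.01 = 0.0025, 1/4 · 0.44444 = 0.11111, 1/4 · 0.82645 = 0.20661, 1/4 · 0.0625 = 0.015625; with total 0.33585.
Dividing through by the total gives posterior P(bowl A | data) = 0.0074439, P(bowl B | data) = 0.33084, P(bowl C | data) = 0.61519, P(bowl D | data) = 0.046524.
The predictive probability is P(yellow next | data) = (9/10)(0.0074439) + (1/3)(0.33084) + (1/11)(0.61519) + (3/4)(0.046524) = 0.2078.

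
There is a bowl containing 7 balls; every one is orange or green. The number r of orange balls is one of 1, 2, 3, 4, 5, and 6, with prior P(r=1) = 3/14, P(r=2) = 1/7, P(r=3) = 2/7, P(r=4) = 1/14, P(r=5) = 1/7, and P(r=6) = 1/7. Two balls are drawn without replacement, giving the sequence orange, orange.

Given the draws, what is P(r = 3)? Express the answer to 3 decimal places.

The likelihood of the observed sequence under each hypothesis: P(data | r = 1) = (1/7)(0/6) = 0; P(data | r = 2) = (2/7)(1/6) = 1/21; P(data | r = 3) = (3/7)(2/6) = 1/7; P(data | r = 4) = (4/7)(3/6) = 2/7; P(data | r = 5) = (5/7)(4/6) = 10/21; P(data | r = 6) = (6/7)(5/6) = 5/7.
Weighting by the prior gives 3/14 · 0 = 0, 1/7 · 1/21 = 1/147, 2/7 · 1/7 = 2/49, 1/14 · 2/7 = 1/49, 1/7 · 10/21 = 10/147, 1/7 · 5/7 = 5/49; with total 5/21.
So P(r = 3 | data) = (2/49) / (5/21) = 6/35.

0.171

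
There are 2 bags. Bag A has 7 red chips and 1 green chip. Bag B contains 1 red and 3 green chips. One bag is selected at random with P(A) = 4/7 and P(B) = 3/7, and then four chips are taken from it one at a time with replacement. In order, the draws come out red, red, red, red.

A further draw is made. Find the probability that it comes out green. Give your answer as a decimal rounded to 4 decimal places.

0.1281

Compute the likelihood of the observed sequence for each case: P(data | bag A) = (7/8)(7/8)(7/8)(7/8) = 0.58618; P(data | bag B) = (1/4)(1/4)(1/4)(1/4) = 0.0039062.
The prior-weighted likelihoods are 4/7 · 0.58618 = 0.33496, 3/7 · 0.0039062 = 0.0016741; with total 0.33664.
Normalising, the posterior is P(bag A | data) = 0.99503, P(bag B | data) = 0.0049731.
The predictive probability is P(green next | data) = (1/8)(0.99503) + (3/4)(0.0049731) = 0.12811.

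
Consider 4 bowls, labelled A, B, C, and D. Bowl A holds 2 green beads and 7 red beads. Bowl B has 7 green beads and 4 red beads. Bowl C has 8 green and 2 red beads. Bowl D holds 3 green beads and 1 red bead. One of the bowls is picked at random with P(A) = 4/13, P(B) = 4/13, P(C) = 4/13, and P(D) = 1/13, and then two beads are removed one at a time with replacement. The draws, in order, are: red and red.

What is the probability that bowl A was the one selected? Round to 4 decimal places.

For each hypothesis, P(data | H) works out to: P(data | bowl A) = (7/9)(7/9) = 0.60494; P(data | bowl B) = (4/11)(4/11) = 0.13223; P(data | bowl C) = (2/10)(2/10) = 0.04; P(data | bowl D) = (1/4)(1/4) = 0.0625.
Multiplying each by its prior: 4/13 · 0.60494 = 0.18613, 4/13 · 0.13223 = 0.040687, 4/13 · 0.04 = 0.012308, 1/13 · 0.0625 = 0.0048077; these sum to 0.24394.
Therefore the posterior P(bowl A | data) = (0.18613) / (0.24394) = 0.76305.

0.7630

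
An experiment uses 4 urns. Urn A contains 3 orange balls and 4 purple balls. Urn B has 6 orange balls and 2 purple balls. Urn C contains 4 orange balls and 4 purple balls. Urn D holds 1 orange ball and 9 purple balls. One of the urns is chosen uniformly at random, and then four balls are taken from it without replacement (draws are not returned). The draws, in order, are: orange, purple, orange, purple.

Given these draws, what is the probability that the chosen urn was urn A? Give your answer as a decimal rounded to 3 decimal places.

0.414

The likelihood of the observed sequence under each hypothesis: P(data | urn A) = (3/7)(4/6)(2/5)(3/4) = 3/35; P(data | urn B) = (6/8)(2/7)(5/6)(1/5) = 1/28; P(data | urn C) = (4/8)(4/7)(3/6)(3/5) = 3/35; P(data | urn D) = (1/10)(9/9)(0/8) = 0.
The prior-weighted likelihoods are 1/4 · 3/35 = 3/140, 1/4 · 1/28 = 1/112, 1/4 · 3/35 = 3/140, 1/4 · 0 = 0; these sum to 29/560.
So P(urn A | data) = (3/140) / (29/560) = 12/29.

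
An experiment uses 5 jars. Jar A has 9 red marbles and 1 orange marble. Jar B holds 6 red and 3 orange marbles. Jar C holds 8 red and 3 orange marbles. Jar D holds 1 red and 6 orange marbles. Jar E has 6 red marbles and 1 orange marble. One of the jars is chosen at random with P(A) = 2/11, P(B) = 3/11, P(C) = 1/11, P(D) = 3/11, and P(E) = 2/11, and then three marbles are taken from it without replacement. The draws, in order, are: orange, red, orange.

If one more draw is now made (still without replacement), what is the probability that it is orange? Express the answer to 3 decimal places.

0.680

For each hypothesis, P(data | H) works out to: P(data | jar A) = (1/10)(9/9)(0/8) = 0; P(data | jar B) = (3/9)(6/8)(2/7) = 0.071429; P(data | jar C) = (3/11)(8/10)(2/9) = 0.048485; P(data | jar D) = (6/7)(1/6)(5/5) = 0.14286; P(data | jar E) = (1/7)(6/6)(0/5) = 0.
The prior-weighted likelihoods are 2/11 · 0 = 0, 3/11 · 0.071429 = 0.019481, 1/11 · 0.048485 = 0.0044077, 3/11 · 0.14286 = 0.038961, 2/11 · 0 = 0; with total 0.062849.
Dividing through by the total gives posterior P(jar A | data) = 0, P(jar B | data) = 0.30996, P(jar C | data) = 0.070131, P(jar D | data) = 0.61991, P(jar E | data) = 0.
Averaging over the posterior, P(orange next | data) = (1/6)(0.30996) + (1/8)(0.070131) + (1)(0.61991) = 0.68034.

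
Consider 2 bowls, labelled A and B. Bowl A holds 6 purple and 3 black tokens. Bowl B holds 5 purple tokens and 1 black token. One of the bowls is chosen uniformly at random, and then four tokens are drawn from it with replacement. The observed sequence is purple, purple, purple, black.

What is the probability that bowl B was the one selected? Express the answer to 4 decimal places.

Compute the likelihood of the observed sequence for each case: P(data | bowl A) = (6/9)(6/9)(6/9)(3/9) = 0.098765; P(data | bowl B) = (5/6)(5/6)(5/6)(1/6) = 0.096451.
Weighting by the prior gives 1/2 · 0.098765 = 0.049383, 1/2 · 0.096451 = 0.048225; summing to 0.097608.
Therefore the posterior P(bowl B | data) = (0.048225) / (0.097608) = 0.49407.

0.4941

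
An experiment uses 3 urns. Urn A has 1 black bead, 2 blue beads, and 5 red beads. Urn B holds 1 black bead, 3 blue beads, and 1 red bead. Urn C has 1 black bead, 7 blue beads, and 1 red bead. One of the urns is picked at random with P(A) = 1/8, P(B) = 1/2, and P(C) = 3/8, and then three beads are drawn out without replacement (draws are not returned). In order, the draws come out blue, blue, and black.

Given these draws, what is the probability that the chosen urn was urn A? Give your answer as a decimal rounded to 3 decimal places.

For each hypothesis, P(data | H) works out to: P(data | urn A) = (2/8)(1/7)(1/6) = 0.0059524; P(data | urn B) = (3/5)(2/4)(1/3) = 0.1; P(data | urn C) = (7/9)(6/8)(1/7) = 0.083333.
The prior-weighted likelihoods are 1/8 · 0.0059524 = 0.00074405, 1/2 · 0.1 = 0.05, 3/8 · 0.083333 = 0.03125; these sum to 0.081994.
Hence P(urn A | data) = (0.00074405) / (0.081994) = 0.0090744.

0.009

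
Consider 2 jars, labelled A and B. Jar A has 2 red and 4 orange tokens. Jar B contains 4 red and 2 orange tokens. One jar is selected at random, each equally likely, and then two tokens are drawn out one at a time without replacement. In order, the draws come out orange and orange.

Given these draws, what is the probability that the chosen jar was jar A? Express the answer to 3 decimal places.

0.857

For each hypothesis, P(data | H) works out to: P(data | jar A) = (4/6)(3/5) = 2/5; P(data | jar B) = (2/6)(1/5) = 1/15.
Multiplying each by its prior: 1/2 · 2/5 = 1/5, 1/2 · 1/15 = 1/30; summing to 7/30.
By Bayes' rule, P(jar A | data) = (1/5) / (7/30) = 6/7.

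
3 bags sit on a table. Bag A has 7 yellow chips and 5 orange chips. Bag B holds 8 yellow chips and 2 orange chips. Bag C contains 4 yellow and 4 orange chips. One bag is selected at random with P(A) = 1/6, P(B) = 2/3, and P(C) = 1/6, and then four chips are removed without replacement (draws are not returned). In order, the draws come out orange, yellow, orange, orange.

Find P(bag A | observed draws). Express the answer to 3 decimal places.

0.382

Compute the likelihood of the observed sequence for each case: P(data | bag A) = (5/12)(7/11)(4/10)(3/9) = 0.035354; P(data | bag B) = (2/10)(8/9)(1/8)(0/7) = 0; P(data | bag C) = (4/8)(4/7)(3/6)(2/5) = 0.057143.
Weighting by the prior gives 1/6 · 0.035354 = 0.0058923, 2/3 · 0 = 0, 1/6 · 0.057143 = 0.0095238; these sum to 0.015416.
By Bayes' rule, P(bag A | data) = (0.0058923) / (0.015416) = 0.38222.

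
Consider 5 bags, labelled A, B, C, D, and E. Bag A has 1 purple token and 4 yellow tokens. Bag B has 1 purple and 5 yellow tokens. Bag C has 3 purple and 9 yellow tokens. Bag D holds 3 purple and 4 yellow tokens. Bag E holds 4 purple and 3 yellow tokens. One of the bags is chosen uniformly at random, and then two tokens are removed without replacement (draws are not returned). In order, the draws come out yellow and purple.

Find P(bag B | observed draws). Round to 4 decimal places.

0.1459

For each hypothesis, P(data | H) works out to: P(data | bag A) = (4/5)(1/4) = 0.2; P(data | bag B) = (5/6)(1/5) = 0.16667; P(data | bag C) = (9/12)(3/11) = 0.20455; P(data | bag D) = (4/7)(3/6) = 0.28571; P(data | bag E) = (3/7)(4/6) = 0.28571.
Multiplying each by its prior: 1/5 · 0.2 = 0.04, 1/5 · 0.16667 = 0.033333, 1/5 · 0.20455 = 0.040909, 1/5 · 0.28571 = 0.057143, 1/5 · 0.28571 = 0.057143; these sum to 0.22853.
By Bayes' rule, P(bag B | data) = (0.033333) / (0.22853) = 0.14586.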